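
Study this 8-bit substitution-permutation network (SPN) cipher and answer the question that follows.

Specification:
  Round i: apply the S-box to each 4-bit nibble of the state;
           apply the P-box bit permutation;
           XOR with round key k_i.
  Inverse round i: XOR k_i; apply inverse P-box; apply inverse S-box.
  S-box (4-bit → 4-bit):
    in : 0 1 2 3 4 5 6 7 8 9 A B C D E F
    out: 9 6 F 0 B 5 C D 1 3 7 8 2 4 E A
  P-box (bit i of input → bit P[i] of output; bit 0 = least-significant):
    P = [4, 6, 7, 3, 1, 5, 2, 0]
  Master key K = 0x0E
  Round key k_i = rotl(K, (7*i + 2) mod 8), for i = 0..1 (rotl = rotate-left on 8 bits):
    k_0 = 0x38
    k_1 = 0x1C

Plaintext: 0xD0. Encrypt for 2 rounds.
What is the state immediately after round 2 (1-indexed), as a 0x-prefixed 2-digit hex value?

0x63

s_0 = plaintext = 0xD0
s_1 = Round(s_0, k_0) = 0x24
s_2 = Round(s_1, k_1) = 0x63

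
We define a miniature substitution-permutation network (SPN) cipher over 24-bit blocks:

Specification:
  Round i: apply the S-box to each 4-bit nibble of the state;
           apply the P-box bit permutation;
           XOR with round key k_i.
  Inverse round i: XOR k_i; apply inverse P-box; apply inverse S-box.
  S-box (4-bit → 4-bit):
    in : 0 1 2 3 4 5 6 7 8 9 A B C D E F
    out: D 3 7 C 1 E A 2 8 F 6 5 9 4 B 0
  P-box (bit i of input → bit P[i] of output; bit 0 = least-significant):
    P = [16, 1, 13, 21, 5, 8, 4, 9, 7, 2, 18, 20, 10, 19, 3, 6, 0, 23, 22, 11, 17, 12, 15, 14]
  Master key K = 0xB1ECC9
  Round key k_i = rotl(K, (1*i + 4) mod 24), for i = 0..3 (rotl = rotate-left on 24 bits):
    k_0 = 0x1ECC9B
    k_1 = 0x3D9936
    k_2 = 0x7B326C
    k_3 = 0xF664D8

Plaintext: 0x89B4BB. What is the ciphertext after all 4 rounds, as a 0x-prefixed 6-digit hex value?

0xCC8DE2

s_0 = plaintext = 0x89B4BB
s_1 = Round(s_0, k_0) = 0xDFA022
s_2 = Round(s_1, k_1) = 0x20388C
s_3 = Round(s_2, k_2) = 0x08A825
s_4 = Round(s_3, k_3) = 0xCC8DE2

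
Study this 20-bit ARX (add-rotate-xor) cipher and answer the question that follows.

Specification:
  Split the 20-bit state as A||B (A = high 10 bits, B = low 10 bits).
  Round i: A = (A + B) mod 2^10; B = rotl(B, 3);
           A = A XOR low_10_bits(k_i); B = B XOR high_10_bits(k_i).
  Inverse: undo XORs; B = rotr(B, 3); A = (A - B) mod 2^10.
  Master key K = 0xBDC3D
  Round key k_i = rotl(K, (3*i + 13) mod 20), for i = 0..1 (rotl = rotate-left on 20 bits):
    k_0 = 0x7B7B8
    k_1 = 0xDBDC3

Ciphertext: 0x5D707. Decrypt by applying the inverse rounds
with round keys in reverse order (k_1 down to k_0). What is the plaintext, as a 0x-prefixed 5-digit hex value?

0xB543C

s_0 = ciphertext = 0x5D707
s_1 = InvRound(s_0, k_1) = 0x2A40D
s_2 = InvRound(s_1, k_0) = 0xB543C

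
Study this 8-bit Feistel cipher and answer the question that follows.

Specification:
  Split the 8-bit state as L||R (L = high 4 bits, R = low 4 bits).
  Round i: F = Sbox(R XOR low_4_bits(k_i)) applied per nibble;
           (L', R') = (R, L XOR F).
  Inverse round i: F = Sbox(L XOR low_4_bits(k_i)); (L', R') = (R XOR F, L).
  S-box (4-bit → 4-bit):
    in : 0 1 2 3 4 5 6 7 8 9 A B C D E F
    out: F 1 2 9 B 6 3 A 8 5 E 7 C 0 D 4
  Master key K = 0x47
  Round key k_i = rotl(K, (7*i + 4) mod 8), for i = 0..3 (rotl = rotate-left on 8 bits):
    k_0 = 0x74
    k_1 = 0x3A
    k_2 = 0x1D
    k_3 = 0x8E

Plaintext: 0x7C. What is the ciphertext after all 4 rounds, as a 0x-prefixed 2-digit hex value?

0x5D

s_0 = plaintext = 0x7C
s_1 = Round(s_0, k_0) = 0xCF
s_2 = Round(s_1, k_1) = 0xFA
s_3 = Round(s_2, k_2) = 0xA5
s_4 = Round(s_3, k_3) = 0x5D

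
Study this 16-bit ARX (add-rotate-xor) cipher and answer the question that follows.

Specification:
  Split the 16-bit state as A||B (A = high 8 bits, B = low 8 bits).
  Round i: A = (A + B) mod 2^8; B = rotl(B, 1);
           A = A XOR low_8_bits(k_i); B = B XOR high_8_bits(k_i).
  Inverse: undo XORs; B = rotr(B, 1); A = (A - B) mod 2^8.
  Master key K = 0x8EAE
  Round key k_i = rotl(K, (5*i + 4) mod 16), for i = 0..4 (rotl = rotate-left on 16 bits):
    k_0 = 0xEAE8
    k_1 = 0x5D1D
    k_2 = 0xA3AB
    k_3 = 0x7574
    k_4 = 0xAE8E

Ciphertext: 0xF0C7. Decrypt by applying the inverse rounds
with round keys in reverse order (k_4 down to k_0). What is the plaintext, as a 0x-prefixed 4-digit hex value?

s_0 = ciphertext = 0xF0C7
s_1 = InvRound(s_0, k_4) = 0xCAB4
s_2 = InvRound(s_1, k_3) = 0xDEE0
s_3 = InvRound(s_2, k_2) = 0xD4A1
s_4 = InvRound(s_3, k_1) = 0x4B7E
s_5 = InvRound(s_4, k_0) = 0x594A

0x594A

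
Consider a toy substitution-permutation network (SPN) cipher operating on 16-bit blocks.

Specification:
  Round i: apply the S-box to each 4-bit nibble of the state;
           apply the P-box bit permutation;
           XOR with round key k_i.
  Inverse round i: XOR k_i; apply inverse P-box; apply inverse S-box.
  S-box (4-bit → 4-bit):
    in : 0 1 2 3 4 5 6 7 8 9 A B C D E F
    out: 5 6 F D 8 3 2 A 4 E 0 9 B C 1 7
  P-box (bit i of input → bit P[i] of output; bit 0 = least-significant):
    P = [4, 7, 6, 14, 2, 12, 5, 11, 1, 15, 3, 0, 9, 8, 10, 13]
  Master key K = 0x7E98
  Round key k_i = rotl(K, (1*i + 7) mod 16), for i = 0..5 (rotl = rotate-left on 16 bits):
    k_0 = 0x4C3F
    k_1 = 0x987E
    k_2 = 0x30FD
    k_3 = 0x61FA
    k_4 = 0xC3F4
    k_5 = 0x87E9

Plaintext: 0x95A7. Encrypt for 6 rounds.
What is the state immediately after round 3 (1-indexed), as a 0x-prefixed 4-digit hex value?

s_0 = plaintext = 0x95A7
s_1 = Round(s_0, k_0) = 0xA9BD
s_2 = Round(s_1, k_1) = 0x5033
s_3 = Round(s_2, k_2) = 0x7B83
s_4 = Round(s_3, k_3) = 0x0089
s_5 = Round(s_4, k_4) = 0x851E
s_6 = Round(s_5, k_5) = 0x13DB

0x7B83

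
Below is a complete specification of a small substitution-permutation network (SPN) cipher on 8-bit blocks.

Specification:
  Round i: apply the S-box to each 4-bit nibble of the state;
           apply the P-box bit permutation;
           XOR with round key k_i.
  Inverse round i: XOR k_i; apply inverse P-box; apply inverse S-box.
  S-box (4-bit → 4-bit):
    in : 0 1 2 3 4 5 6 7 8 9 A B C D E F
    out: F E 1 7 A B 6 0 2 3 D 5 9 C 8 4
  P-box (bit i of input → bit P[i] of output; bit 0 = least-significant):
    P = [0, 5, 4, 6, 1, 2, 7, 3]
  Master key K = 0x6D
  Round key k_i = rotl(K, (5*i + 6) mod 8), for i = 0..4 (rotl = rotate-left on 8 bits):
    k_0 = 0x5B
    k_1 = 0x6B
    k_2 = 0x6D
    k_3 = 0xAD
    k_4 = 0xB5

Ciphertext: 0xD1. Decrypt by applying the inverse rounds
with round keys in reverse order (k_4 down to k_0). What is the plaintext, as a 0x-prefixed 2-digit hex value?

s_0 = ciphertext = 0xD1
s_1 = InvRound(s_0, k_4) = 0x84
s_2 = InvRound(s_1, k_3) = 0xE9
s_3 = InvRound(s_2, k_2) = 0x67
s_4 = InvRound(s_3, k_1) = 0x47
s_5 = InvRound(s_4, k_0) = 0x4F

0x4F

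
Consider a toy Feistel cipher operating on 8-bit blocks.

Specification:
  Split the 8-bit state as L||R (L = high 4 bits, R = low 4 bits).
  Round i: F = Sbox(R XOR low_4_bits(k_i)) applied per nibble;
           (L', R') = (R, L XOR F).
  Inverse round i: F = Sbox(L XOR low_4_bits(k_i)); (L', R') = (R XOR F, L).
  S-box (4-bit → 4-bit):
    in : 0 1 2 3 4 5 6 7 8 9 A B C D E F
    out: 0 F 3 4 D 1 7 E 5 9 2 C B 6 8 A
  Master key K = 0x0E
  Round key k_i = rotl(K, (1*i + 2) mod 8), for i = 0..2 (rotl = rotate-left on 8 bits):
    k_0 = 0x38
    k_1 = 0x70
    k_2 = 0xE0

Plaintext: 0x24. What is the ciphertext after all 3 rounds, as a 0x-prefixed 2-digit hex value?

s_0 = plaintext = 0x24
s_1 = Round(s_0, k_0) = 0x49
s_2 = Round(s_1, k_1) = 0x9D
s_3 = Round(s_2, k_2) = 0xDF

0xDF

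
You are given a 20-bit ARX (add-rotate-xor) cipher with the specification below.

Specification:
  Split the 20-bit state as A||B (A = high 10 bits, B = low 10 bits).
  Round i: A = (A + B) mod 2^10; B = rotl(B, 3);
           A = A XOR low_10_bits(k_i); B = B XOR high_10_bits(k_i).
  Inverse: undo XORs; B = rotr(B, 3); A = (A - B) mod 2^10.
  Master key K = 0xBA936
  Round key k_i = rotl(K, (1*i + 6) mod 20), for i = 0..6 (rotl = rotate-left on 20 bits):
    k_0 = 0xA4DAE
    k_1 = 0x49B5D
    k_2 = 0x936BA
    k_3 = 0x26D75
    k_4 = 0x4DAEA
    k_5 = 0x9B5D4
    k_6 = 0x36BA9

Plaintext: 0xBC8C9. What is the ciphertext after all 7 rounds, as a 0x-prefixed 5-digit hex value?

s_0 = plaintext = 0xBC8C9
s_1 = Round(s_0, k_0) = 0x854DA
s_2 = Round(s_1, k_1) = 0x6CBF7
s_3 = Round(s_2, k_2) = 0xC4DF2
s_4 = Round(s_3, k_3) = 0x1C308
s_5 = Round(s_4, k_4) = 0x64970
s_6 = Round(s_5, k_5) = 0xB59EF
s_7 = Round(s_6, k_6) = 0xDB3A1

0xDB3A1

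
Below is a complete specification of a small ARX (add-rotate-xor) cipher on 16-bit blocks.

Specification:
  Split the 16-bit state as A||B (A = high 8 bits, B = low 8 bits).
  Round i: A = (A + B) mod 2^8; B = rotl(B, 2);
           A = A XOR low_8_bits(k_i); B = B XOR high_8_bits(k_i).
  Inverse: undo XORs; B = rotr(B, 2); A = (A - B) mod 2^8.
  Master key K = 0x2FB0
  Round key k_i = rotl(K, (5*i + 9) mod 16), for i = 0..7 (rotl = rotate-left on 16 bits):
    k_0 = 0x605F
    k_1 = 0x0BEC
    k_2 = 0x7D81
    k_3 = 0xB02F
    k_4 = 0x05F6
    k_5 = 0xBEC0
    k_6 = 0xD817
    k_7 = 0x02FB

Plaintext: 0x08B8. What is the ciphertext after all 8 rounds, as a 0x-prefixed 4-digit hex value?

0x0E9E

s_0 = plaintext = 0x08B8
s_1 = Round(s_0, k_0) = 0x9F82
s_2 = Round(s_1, k_1) = 0xCD01
s_3 = Round(s_2, k_2) = 0x4F79
s_4 = Round(s_3, k_3) = 0xE755
s_5 = Round(s_4, k_4) = 0xCA50
s_6 = Round(s_5, k_5) = 0xDAFF
s_7 = Round(s_6, k_6) = 0xCE27
s_8 = Round(s_7, k_7) = 0x0E9E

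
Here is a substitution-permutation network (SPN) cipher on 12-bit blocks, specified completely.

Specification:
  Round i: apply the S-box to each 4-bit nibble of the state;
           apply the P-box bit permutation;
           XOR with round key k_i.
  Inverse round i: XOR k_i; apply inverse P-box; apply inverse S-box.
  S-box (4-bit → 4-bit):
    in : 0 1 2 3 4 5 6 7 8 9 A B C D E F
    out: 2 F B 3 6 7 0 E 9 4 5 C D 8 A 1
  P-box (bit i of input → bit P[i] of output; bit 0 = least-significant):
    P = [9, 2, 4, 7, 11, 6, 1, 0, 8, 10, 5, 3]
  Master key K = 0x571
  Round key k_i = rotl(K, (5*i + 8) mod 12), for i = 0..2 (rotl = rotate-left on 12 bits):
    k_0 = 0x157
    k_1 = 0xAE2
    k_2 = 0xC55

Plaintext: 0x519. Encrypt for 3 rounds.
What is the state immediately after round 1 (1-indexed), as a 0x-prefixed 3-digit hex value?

s_0 = plaintext = 0x519
s_1 = Round(s_0, k_0) = 0xC24
s_2 = Round(s_1, k_1) = 0x39F
s_3 = Round(s_2, k_2) = 0xB57

0xC24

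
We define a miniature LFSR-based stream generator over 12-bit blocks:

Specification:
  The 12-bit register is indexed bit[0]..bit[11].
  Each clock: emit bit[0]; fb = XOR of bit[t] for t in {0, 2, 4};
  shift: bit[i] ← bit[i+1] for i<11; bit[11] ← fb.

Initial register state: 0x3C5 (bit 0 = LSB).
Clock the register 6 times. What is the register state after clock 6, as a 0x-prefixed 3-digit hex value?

reg_0 = 0x3C5
clock 1: out=1, reg = 0x1E2
clock 2: out=0, reg = 0x0F1
clock 3: out=1, reg = 0x078
clock 4: out=0, reg = 0x83C
clock 5: out=0, reg = 0x41E
clock 6: out=0, reg = 0x20F

0x20F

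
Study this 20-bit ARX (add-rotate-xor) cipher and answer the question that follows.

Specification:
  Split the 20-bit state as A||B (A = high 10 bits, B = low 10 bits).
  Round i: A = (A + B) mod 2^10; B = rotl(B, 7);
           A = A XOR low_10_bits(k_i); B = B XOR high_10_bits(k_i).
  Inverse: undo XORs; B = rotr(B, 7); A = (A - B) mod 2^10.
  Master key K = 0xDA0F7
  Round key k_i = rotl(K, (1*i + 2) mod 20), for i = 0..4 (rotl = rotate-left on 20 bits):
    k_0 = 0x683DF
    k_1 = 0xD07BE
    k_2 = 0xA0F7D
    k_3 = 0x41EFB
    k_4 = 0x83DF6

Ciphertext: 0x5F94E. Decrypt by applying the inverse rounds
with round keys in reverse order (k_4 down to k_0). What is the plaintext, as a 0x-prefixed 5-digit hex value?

0x04611

s_0 = ciphertext = 0x5F94E
s_1 = InvRound(s_0, k_4) = 0x9EA0E
s_2 = InvRound(s_1, k_3) = 0x0CC4E
s_3 = InvRound(s_2, k_2) = 0x3866D
s_4 = InvRound(s_3, k_1) = 0x7F562
s_5 = InvRound(s_4, k_0) = 0x04611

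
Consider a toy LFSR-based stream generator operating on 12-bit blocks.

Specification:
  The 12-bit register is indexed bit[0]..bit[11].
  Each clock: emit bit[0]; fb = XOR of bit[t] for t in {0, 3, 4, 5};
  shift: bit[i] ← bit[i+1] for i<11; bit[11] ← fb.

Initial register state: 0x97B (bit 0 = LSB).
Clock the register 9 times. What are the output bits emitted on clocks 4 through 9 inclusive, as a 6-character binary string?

111101

reg_0 = 0x97B
clock 1: out=1, reg = 0x4BD
clock 2: out=1, reg = 0x25E
clock 3: out=0, reg = 0x12F
clock 4: out=1, reg = 0x897
clock 5: out=1, reg = 0x44B
clock 6: out=1, reg = 0x225
clock 7: out=1, reg = 0x112
clock 8: out=0, reg = 0x889
clock 9: out=1, reg = 0x444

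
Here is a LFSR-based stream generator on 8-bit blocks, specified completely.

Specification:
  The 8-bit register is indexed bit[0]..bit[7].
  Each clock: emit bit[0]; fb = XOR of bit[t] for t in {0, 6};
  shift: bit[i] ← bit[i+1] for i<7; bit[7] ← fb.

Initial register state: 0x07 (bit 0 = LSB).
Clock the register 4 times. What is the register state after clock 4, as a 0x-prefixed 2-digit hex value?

reg_0 = 0x07
clock 1: out=1, reg = 0x83
clock 2: out=1, reg = 0xC1
clock 3: out=1, reg = 0x60
clock 4: out=0, reg = 0xB0

0xB0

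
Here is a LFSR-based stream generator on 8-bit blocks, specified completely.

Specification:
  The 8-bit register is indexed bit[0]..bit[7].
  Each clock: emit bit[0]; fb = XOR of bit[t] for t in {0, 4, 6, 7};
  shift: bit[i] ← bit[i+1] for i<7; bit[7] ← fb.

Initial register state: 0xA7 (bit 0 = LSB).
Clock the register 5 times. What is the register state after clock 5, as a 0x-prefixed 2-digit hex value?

reg_0 = 0xA7
clock 1: out=1, reg = 0x53
clock 2: out=1, reg = 0xA9
clock 3: out=1, reg = 0x54
clock 4: out=0, reg = 0x2A
clock 5: out=0, reg = 0x15

0x15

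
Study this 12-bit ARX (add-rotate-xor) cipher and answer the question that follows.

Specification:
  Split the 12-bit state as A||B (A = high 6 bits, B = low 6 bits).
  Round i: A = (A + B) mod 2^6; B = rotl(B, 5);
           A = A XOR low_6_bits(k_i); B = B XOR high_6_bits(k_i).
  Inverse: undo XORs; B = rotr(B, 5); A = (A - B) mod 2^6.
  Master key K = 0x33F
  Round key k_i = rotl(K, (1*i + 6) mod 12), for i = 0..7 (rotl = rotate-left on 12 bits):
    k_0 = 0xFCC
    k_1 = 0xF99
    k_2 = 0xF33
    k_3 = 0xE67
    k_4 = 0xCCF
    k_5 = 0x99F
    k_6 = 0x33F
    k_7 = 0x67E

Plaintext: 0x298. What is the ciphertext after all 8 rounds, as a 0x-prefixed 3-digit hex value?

s_0 = plaintext = 0x298
s_1 = Round(s_0, k_0) = 0xBB3
s_2 = Round(s_1, k_1) = 0xE07
s_3 = Round(s_2, k_2) = 0x31F
s_4 = Round(s_3, k_3) = 0x316
s_5 = Round(s_4, k_4) = 0xB78
s_6 = Round(s_5, k_5) = 0xEBA
s_7 = Round(s_6, k_6) = 0x2D1
s_8 = Round(s_7, k_7) = 0x8B1

0x8B1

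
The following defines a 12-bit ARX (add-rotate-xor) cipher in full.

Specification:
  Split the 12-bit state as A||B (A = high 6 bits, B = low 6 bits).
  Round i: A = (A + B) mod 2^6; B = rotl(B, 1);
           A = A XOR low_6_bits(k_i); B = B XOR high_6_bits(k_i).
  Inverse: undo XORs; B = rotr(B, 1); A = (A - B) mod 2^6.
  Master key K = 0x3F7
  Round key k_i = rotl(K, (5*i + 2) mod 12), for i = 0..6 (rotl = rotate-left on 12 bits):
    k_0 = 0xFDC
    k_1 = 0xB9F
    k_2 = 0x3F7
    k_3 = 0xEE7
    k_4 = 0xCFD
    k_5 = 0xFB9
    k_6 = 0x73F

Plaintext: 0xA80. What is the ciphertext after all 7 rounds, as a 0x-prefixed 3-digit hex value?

s_0 = plaintext = 0xA80
s_1 = Round(s_0, k_0) = 0xDBF
s_2 = Round(s_1, k_1) = 0xA91
s_3 = Round(s_2, k_2) = 0x32D
s_4 = Round(s_3, k_3) = 0x7A0
s_5 = Round(s_4, k_4) = 0x0F2
s_6 = Round(s_5, k_5) = 0x31B
s_7 = Round(s_6, k_6) = 0x62A

0x62A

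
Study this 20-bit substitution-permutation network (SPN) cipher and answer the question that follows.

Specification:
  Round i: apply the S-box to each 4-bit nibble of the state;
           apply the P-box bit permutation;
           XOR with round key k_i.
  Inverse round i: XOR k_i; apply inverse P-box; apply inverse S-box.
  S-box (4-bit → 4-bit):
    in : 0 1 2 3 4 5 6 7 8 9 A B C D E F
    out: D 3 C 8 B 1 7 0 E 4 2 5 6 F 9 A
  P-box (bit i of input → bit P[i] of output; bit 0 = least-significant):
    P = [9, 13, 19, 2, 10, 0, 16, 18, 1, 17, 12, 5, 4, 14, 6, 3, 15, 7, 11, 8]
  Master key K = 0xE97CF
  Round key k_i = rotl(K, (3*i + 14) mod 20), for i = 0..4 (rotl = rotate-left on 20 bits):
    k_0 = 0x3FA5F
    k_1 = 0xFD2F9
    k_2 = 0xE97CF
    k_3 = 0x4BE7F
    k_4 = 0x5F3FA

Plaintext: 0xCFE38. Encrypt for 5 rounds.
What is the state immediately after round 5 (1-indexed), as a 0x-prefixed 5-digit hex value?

0x9E9B7

s_0 = plaintext = 0xCFE38
s_1 = Round(s_0, k_0) = 0xF92F1
s_2 = Round(s_1, k_1) = 0xBE118
s_3 = Round(s_2, k_2) = 0x43BD0
s_4 = Round(s_3, k_3) = 0x929F0
s_5 = Round(s_4, k_4) = 0x9E9B7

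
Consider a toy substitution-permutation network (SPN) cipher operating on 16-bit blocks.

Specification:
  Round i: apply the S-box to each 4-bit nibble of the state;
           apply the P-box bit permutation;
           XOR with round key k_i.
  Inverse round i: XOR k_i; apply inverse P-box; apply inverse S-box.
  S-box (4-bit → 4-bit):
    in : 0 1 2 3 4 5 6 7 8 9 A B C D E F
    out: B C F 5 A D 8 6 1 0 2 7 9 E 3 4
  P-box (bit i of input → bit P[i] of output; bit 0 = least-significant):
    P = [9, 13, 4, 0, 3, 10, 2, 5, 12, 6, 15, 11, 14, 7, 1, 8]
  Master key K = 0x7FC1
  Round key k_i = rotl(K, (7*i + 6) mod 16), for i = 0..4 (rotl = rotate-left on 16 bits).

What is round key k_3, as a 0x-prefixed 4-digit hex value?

0x0BFE

K = 0x7FC1
k_0 = rotl(K, (7*0+6) mod 16) = rotl(K, 6) = 0xF05F
k_1 = rotl(K, (7*1+6) mod 16) = rotl(K, 13) = 0x2FF8
k_2 = rotl(K, (7*2+6) mod 16) = rotl(K, 4) = 0xFC17
k_3 = rotl(K, (7*3+6) mod 16) = rotl(K, 11) = 0x0BFE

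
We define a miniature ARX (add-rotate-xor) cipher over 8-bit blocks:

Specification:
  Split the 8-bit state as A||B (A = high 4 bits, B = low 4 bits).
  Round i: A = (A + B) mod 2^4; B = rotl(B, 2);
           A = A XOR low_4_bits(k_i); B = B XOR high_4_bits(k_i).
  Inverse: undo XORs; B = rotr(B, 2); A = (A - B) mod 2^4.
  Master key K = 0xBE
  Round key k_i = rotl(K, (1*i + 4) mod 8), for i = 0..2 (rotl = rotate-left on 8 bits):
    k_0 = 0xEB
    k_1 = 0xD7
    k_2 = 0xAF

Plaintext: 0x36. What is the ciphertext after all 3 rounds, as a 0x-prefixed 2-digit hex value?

0x1A

s_0 = plaintext = 0x36
s_1 = Round(s_0, k_0) = 0x27
s_2 = Round(s_1, k_1) = 0xE0
s_3 = Round(s_2, k_2) = 0x1A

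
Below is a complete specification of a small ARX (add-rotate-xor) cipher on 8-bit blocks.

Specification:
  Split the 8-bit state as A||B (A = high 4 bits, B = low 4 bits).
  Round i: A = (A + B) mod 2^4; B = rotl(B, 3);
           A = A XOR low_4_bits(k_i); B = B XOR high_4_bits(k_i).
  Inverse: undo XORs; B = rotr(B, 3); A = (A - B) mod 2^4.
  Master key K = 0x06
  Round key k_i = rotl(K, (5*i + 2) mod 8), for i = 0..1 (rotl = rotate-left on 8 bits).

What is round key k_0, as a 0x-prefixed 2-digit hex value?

0x18

K = 0x06
k_0 = rotl(K, (5*0+2) mod 8) = rotl(K, 2) = 0x18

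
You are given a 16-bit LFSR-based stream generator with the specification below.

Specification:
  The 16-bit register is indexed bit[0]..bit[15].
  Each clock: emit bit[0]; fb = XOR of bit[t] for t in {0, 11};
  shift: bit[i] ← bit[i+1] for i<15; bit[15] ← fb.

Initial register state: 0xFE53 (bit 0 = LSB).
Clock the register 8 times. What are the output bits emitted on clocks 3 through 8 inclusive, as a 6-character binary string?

reg_0 = 0xFE53
clock 1: out=1, reg = 0x7F29
clock 2: out=1, reg = 0x3F94
clock 3: out=0, reg = 0x9FCA
clock 4: out=0, reg = 0xCFE5
clock 5: out=1, reg = 0x67F2
clock 6: out=0, reg = 0x33F9
clock 7: out=1, reg = 0x99FC
clock 8: out=0, reg = 0xCCFE

001010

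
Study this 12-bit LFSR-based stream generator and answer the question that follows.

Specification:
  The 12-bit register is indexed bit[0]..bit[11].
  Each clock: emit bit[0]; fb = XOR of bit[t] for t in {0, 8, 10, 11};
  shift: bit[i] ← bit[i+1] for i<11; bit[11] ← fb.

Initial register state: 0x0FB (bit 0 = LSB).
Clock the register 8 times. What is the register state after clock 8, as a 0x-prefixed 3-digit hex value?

0x550

reg_0 = 0x0FB
clock 1: out=1, reg = 0x87D
clock 2: out=1, reg = 0x43E
clock 3: out=0, reg = 0xA1F
clock 4: out=1, reg = 0x50F
clock 5: out=1, reg = 0xA87
clock 6: out=1, reg = 0x543
clock 7: out=1, reg = 0xAA1
clock 8: out=1, reg = 0x550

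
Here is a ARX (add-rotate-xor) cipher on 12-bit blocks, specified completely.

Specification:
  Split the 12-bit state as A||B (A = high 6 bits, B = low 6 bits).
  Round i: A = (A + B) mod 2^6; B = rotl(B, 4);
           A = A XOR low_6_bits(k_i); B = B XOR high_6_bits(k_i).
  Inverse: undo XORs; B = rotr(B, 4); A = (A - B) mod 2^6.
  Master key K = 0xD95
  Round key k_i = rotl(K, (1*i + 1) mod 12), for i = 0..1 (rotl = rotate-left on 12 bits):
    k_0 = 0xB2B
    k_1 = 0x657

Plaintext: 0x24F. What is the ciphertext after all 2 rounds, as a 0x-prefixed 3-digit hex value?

s_0 = plaintext = 0x24F
s_1 = Round(s_0, k_0) = 0xCDF
s_2 = Round(s_1, k_1) = 0x16E

0x16E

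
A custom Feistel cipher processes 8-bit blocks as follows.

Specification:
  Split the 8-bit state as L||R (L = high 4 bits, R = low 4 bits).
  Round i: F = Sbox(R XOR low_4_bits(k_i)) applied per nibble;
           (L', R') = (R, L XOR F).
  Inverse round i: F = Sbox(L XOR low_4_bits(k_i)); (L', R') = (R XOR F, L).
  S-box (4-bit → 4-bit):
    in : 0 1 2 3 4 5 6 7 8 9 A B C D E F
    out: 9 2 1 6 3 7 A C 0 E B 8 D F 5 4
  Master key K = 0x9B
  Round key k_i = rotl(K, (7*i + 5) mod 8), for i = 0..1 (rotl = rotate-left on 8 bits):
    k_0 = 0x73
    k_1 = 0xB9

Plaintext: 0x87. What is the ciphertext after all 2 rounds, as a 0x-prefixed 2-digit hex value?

s_0 = plaintext = 0x87
s_1 = Round(s_0, k_0) = 0x7B
s_2 = Round(s_1, k_1) = 0xB6

0xB6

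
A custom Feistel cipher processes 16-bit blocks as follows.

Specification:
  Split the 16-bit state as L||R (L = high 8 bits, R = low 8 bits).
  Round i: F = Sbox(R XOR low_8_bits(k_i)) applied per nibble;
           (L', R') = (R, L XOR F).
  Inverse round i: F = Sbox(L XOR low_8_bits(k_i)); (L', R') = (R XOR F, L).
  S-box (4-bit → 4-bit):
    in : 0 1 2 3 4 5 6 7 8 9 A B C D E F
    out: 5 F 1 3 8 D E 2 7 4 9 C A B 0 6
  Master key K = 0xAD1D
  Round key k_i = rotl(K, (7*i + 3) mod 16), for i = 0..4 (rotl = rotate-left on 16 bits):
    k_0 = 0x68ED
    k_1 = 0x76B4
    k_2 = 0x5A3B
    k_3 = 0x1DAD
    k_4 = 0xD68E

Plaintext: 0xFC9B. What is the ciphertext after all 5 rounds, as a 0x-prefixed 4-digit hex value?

0x1319

s_0 = plaintext = 0xFC9B
s_1 = Round(s_0, k_0) = 0x9BD2
s_2 = Round(s_1, k_1) = 0xD275
s_3 = Round(s_2, k_2) = 0x7552
s_4 = Round(s_3, k_3) = 0x5213
s_5 = Round(s_4, k_4) = 0x1319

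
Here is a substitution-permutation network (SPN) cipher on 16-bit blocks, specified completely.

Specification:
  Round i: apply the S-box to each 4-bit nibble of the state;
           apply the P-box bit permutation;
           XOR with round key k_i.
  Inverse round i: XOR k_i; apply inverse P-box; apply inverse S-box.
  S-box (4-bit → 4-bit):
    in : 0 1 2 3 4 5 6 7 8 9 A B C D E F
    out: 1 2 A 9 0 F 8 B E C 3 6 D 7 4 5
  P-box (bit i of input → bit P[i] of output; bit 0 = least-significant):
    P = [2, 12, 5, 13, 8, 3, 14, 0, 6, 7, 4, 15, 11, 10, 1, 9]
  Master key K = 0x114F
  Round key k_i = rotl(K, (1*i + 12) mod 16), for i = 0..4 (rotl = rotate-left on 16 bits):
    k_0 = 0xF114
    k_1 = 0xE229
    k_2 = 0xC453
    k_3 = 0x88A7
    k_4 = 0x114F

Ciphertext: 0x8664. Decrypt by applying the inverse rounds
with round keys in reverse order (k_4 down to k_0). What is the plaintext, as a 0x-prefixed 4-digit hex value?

s_0 = ciphertext = 0x8664
s_1 = InvRound(s_0, k_4) = 0x867B
s_2 = InvRound(s_1, k_3) = 0x7D10
s_3 = InvRound(s_2, k_2) = 0xF332
s_4 = InvRound(s_3, k_1) = 0xEE71
s_5 = InvRound(s_4, k_0) = 0x703D

0x703D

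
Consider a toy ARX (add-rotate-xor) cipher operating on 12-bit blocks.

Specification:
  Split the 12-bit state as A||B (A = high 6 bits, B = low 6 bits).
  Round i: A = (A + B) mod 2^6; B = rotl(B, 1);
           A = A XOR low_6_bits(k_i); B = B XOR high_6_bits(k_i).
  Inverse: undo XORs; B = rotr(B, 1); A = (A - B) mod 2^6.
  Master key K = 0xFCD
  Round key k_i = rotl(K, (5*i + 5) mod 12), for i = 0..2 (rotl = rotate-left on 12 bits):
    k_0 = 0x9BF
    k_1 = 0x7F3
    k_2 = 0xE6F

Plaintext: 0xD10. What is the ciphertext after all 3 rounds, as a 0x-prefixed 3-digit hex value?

0xA9F

s_0 = plaintext = 0xD10
s_1 = Round(s_0, k_0) = 0xEC6
s_2 = Round(s_1, k_1) = 0xC93
s_3 = Round(s_2, k_2) = 0xA9F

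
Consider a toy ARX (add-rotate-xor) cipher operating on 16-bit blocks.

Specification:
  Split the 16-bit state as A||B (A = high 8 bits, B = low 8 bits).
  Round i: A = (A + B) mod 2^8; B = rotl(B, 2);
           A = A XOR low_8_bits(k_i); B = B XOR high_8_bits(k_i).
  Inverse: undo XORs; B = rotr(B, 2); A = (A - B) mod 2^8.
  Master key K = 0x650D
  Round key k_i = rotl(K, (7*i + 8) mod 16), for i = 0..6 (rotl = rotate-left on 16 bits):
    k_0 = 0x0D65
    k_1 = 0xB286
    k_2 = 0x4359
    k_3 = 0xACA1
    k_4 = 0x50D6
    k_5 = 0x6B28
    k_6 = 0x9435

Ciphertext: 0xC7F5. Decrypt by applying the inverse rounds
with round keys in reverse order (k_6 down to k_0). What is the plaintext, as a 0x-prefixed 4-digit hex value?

0xB0EE

s_0 = ciphertext = 0xC7F5
s_1 = InvRound(s_0, k_6) = 0x9A58
s_2 = InvRound(s_1, k_5) = 0xE6CC
s_3 = InvRound(s_2, k_4) = 0x0927
s_4 = InvRound(s_3, k_3) = 0xC6E2
s_5 = InvRound(s_4, k_2) = 0x3768
s_6 = InvRound(s_5, k_1) = 0xFBB6
s_7 = InvRound(s_6, k_0) = 0xB0EE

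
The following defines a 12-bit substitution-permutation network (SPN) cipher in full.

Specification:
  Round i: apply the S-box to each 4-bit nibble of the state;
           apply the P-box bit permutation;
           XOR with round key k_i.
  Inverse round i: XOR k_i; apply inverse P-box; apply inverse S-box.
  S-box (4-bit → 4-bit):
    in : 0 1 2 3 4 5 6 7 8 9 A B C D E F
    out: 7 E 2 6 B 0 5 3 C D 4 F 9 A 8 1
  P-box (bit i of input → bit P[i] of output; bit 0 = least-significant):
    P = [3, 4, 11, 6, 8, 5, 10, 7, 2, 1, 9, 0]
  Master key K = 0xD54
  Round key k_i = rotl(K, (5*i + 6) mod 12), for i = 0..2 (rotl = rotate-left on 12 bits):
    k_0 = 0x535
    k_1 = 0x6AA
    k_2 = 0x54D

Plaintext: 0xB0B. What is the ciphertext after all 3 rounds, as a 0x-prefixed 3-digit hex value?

0x86E

s_0 = plaintext = 0xB0B
s_1 = Round(s_0, k_0) = 0xA4A
s_2 = Round(s_1, k_1) = 0xD0A
s_3 = Round(s_2, k_2) = 0x86E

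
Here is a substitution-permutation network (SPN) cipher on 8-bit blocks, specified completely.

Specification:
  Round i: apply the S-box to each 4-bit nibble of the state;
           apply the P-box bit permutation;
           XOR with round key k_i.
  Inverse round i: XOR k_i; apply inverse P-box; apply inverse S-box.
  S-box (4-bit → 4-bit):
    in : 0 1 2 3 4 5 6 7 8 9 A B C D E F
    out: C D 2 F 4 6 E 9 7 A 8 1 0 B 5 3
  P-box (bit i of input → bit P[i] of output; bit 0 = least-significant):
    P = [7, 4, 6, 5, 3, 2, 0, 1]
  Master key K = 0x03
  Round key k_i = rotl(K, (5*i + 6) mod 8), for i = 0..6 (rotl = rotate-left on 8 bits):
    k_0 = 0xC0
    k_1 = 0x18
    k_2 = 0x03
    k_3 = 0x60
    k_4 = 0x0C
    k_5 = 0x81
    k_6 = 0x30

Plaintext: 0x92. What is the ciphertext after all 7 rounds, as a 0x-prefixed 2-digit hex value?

0x65

s_0 = plaintext = 0x92
s_1 = Round(s_0, k_0) = 0xD6
s_2 = Round(s_1, k_1) = 0x66
s_3 = Round(s_2, k_2) = 0x74
s_4 = Round(s_3, k_3) = 0x2A
s_5 = Round(s_4, k_4) = 0x28
s_6 = Round(s_5, k_5) = 0x55
s_7 = Round(s_6, k_6) = 0x65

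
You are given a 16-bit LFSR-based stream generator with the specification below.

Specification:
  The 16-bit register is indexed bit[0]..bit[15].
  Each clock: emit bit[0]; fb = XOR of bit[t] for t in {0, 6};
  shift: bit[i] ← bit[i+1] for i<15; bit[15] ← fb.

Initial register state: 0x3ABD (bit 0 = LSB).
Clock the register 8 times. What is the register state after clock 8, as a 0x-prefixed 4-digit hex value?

reg_0 = 0x3ABD
clock 1: out=1, reg = 0x9D5E
clock 2: out=0, reg = 0xCEAF
clock 3: out=1, reg = 0xE757
clock 4: out=1, reg = 0x73AB
clock 5: out=1, reg = 0xB9D5
clock 6: out=1, reg = 0x5CEA
clock 7: out=0, reg = 0xAE75
clock 8: out=1, reg = 0x573A

0x573A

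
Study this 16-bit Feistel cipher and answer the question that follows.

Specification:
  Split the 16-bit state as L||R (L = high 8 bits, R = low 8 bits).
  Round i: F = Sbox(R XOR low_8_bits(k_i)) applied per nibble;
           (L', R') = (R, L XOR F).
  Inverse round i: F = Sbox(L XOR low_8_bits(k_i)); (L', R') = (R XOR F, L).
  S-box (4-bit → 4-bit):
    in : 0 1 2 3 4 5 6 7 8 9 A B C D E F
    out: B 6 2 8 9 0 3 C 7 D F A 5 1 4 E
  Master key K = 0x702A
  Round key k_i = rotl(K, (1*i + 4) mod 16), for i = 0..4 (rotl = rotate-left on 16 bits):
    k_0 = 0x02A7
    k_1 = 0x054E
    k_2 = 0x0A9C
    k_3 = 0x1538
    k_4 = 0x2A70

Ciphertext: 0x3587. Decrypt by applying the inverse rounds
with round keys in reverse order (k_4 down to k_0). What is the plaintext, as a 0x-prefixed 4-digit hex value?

0xBE3B

s_0 = ciphertext = 0x3587
s_1 = InvRound(s_0, k_4) = 0x1735
s_2 = InvRound(s_1, k_3) = 0x1B17
s_3 = InvRound(s_2, k_2) = 0x6B1B
s_4 = InvRound(s_3, k_1) = 0x3B6B
s_5 = InvRound(s_4, k_0) = 0xBE3B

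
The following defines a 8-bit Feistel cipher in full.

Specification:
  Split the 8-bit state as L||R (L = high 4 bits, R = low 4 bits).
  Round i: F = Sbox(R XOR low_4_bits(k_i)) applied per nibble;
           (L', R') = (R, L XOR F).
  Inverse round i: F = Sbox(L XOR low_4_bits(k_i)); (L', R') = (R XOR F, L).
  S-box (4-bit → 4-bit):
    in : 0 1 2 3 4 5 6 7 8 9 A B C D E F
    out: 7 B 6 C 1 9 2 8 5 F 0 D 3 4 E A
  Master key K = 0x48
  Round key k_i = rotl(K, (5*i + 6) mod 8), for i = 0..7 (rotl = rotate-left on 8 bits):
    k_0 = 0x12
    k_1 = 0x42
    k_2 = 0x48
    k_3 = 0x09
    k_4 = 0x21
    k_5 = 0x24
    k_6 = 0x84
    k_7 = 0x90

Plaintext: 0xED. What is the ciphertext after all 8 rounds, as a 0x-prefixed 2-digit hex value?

s_0 = plaintext = 0xED
s_1 = Round(s_0, k_0) = 0xD4
s_2 = Round(s_1, k_1) = 0x4F
s_3 = Round(s_2, k_2) = 0xFC
s_4 = Round(s_3, k_3) = 0xC6
s_5 = Round(s_4, k_4) = 0x64
s_6 = Round(s_5, k_5) = 0x41
s_7 = Round(s_6, k_6) = 0x1D
s_8 = Round(s_7, k_7) = 0xD5

0xD5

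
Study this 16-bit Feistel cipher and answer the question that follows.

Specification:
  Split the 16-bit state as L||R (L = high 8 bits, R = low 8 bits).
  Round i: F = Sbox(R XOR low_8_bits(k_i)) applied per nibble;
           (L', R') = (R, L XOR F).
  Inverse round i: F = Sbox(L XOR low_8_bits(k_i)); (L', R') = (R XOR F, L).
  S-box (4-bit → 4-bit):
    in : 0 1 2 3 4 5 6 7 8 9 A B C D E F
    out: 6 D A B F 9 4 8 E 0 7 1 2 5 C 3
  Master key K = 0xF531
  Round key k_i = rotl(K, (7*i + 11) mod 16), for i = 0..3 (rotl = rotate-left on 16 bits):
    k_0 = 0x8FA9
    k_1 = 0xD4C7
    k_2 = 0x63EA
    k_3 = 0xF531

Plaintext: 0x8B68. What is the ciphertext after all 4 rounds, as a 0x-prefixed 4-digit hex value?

s_0 = plaintext = 0x8B68
s_1 = Round(s_0, k_0) = 0x68A6
s_2 = Round(s_1, k_1) = 0xA625
s_3 = Round(s_2, k_2) = 0x2585
s_4 = Round(s_3, k_3) = 0x853A

0x853A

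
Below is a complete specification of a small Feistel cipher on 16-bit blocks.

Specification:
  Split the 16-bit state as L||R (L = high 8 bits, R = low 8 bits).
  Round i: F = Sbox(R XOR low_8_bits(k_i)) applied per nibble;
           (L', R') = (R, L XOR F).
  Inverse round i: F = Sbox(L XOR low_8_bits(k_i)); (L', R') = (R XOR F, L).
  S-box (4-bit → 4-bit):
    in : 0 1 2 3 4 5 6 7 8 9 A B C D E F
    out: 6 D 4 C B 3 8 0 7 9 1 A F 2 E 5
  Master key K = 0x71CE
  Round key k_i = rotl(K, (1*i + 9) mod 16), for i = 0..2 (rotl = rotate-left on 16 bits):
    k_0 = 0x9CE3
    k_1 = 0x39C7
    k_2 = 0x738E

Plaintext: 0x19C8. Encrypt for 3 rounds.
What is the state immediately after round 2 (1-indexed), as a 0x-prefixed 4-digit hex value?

0x5353

s_0 = plaintext = 0x19C8
s_1 = Round(s_0, k_0) = 0xC853
s_2 = Round(s_1, k_1) = 0x5353
s_3 = Round(s_2, k_2) = 0x5371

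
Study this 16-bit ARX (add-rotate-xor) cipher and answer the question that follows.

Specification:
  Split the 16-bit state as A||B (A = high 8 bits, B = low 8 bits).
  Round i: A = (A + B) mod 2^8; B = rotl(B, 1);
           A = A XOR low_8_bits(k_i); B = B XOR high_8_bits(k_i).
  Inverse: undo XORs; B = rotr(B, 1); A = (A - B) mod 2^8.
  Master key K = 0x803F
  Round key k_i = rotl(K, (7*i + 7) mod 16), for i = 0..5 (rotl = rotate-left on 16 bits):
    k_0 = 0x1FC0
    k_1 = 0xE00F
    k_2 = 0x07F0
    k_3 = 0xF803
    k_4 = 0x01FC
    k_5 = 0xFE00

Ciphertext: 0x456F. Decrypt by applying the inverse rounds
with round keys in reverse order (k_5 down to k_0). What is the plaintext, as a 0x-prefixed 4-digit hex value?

s_0 = ciphertext = 0x456F
s_1 = InvRound(s_0, k_5) = 0x7DC8
s_2 = InvRound(s_1, k_4) = 0x9DE4
s_3 = InvRound(s_2, k_3) = 0x900E
s_4 = InvRound(s_3, k_2) = 0xDC84
s_5 = InvRound(s_4, k_1) = 0xA132
s_6 = InvRound(s_5, k_0) = 0xCB96

0xCB96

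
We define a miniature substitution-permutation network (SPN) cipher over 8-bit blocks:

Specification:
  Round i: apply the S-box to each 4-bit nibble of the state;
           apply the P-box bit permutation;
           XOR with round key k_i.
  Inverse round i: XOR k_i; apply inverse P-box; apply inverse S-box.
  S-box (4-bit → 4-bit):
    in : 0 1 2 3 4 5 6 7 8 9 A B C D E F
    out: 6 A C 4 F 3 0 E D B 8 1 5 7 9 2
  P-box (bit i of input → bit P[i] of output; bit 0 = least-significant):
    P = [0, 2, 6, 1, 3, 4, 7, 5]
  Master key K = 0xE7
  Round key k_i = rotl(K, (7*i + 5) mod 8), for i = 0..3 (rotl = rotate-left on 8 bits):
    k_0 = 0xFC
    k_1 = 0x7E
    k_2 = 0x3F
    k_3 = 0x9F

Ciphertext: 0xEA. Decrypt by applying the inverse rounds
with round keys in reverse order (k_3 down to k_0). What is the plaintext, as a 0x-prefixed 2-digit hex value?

0x40

s_0 = ciphertext = 0xEA
s_1 = InvRound(s_0, k_3) = 0x1D
s_2 = InvRound(s_1, k_2) = 0xAA
s_3 = InvRound(s_2, k_1) = 0x00
s_4 = InvRound(s_3, k_0) = 0x40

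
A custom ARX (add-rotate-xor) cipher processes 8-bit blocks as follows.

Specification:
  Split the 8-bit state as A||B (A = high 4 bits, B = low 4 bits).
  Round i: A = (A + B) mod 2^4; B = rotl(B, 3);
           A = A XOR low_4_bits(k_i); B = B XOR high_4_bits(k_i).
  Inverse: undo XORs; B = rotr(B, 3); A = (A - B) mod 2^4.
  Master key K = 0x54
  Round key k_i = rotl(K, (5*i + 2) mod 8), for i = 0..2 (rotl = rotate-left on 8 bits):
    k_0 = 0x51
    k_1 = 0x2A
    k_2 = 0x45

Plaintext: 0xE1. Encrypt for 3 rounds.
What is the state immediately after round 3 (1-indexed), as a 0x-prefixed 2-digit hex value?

s_0 = plaintext = 0xE1
s_1 = Round(s_0, k_0) = 0xED
s_2 = Round(s_1, k_1) = 0x1C
s_3 = Round(s_2, k_2) = 0x82

0x82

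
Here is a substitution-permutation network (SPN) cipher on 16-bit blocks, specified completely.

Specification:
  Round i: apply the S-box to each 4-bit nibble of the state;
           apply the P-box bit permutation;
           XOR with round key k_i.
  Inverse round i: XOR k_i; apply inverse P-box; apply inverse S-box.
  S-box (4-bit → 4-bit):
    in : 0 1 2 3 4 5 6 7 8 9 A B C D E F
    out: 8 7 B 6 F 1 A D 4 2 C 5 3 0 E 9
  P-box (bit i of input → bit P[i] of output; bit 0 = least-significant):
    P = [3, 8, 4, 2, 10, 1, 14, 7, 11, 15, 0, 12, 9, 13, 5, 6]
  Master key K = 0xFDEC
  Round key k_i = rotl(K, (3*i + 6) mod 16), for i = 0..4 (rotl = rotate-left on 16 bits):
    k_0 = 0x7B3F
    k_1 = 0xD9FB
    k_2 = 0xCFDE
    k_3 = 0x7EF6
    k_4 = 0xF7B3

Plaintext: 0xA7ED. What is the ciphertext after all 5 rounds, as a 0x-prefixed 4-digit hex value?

s_0 = plaintext = 0xA7ED
s_1 = Round(s_0, k_0) = 0x23DC
s_2 = Round(s_1, k_1) = 0x7AB2
s_3 = Round(s_2, k_2) = 0x98B3
s_4 = Round(s_3, k_3) = 0x1BE7
s_5 = Round(s_4, k_4) = 0x9D0C

0x9D0C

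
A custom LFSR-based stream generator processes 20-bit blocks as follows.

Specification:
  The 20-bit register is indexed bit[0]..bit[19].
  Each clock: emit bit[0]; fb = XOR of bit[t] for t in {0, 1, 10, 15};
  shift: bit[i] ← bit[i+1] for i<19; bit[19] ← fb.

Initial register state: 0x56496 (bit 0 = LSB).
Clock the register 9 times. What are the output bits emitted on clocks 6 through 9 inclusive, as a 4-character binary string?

reg_0 = 0x56496
clock 1: out=0, reg = 0x2B24B
clock 2: out=1, reg = 0x95925
clock 3: out=1, reg = 0xCAC92
clock 4: out=0, reg = 0xE5649
clock 5: out=1, reg = 0x72B24
clock 6: out=0, reg = 0x39592
clock 7: out=0, reg = 0x9CAC9
clock 8: out=1, reg = 0x4E564
clock 9: out=0, reg = 0x272B2

0010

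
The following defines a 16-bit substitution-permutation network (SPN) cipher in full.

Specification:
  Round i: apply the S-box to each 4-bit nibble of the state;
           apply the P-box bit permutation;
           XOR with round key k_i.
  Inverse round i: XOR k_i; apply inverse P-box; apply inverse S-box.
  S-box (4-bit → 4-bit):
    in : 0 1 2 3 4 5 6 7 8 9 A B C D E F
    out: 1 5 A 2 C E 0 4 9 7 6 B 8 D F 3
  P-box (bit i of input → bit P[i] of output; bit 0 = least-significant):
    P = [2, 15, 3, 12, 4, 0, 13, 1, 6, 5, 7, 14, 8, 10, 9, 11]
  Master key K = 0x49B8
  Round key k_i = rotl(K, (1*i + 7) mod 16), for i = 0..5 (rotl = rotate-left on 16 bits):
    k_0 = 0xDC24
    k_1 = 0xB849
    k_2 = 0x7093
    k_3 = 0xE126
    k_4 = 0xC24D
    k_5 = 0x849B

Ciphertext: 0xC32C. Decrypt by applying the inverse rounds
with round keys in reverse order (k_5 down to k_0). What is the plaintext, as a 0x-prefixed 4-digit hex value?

s_0 = ciphertext = 0xC32C
s_1 = InvRound(s_0, k_5) = 0x95B0
s_2 = InvRound(s_1, k_4) = 0x9EFD
s_3 = InvRound(s_2, k_3) = 0xEDE4
s_4 = InvRound(s_3, k_2) = 0xBFBB
s_5 = InvRound(s_4, k_1) = 0x9986
s_6 = InvRound(s_5, k_0) = 0xF5C6

0xF5C6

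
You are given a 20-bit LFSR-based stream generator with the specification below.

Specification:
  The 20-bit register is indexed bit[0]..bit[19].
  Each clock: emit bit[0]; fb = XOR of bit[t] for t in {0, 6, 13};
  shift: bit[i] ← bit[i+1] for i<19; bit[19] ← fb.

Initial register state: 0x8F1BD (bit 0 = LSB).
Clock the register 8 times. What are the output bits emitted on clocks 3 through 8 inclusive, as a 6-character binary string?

reg_0 = 0x8F1BD
clock 1: out=1, reg = 0x478DE
clock 2: out=0, reg = 0x23C6F
clock 3: out=1, reg = 0x91E37
clock 4: out=1, reg = 0xC8F1B
clock 5: out=1, reg = 0xE478D
clock 6: out=1, reg = 0xF23C6
clock 7: out=0, reg = 0x791E3
clock 8: out=1, reg = 0x3C8F1

111101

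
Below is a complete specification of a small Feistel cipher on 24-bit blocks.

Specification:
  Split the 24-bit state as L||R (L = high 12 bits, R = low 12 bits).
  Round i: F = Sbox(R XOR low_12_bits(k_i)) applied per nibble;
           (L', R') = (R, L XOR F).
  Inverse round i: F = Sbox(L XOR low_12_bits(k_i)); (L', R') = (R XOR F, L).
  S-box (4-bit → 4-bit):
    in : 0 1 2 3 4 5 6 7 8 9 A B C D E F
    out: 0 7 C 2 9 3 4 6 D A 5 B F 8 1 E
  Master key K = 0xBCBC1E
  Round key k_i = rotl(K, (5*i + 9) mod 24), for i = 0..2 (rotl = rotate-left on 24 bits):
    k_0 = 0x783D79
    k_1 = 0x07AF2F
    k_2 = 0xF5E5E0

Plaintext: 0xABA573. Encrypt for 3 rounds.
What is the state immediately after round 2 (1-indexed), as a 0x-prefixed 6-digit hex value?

0x7BF8D3

s_0 = plaintext = 0xABA573
s_1 = Round(s_0, k_0) = 0x5737BF
s_2 = Round(s_1, k_1) = 0x7BF8D3
s_3 = Round(s_2, k_2) = 0x8D3F9D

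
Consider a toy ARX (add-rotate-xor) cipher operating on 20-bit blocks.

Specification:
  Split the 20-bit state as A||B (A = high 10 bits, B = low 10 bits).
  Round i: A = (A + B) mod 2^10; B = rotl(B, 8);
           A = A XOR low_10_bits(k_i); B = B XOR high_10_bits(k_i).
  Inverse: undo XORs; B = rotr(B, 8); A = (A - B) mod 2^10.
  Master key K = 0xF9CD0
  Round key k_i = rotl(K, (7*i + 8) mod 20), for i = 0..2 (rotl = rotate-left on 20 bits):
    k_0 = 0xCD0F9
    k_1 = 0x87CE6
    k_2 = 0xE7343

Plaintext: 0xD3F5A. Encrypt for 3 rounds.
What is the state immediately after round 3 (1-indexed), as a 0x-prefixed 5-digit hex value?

s_0 = plaintext = 0xD3F5A
s_1 = Round(s_0, k_0) = 0x941E2
s_2 = Round(s_1, k_1) = 0x35067
s_3 = Round(s_2, k_2) = 0x9E085

0x9E085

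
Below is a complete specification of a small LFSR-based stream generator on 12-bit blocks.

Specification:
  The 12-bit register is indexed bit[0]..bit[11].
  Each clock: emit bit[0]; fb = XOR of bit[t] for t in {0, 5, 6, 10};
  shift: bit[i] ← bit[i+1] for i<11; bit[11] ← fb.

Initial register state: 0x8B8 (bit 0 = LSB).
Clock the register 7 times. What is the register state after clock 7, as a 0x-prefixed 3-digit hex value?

reg_0 = 0x8B8
clock 1: out=0, reg = 0xC5C
clock 2: out=0, reg = 0x62E
clock 3: out=0, reg = 0x317
clock 4: out=1, reg = 0x98B
clock 5: out=1, reg = 0xCC5
clock 6: out=1, reg = 0xE62
clock 7: out=0, reg = 0xF31

0xF31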